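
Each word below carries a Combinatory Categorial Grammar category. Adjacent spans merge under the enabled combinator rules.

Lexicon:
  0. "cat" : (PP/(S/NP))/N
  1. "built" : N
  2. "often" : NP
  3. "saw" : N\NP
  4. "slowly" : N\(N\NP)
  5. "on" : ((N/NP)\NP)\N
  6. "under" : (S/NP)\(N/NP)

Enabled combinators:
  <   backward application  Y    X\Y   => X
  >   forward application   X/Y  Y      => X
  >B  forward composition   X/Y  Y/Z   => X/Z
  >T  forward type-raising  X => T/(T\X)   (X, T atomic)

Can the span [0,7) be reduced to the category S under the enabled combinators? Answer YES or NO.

(PP/(S/NP))/N N NP N\NP N\(N\NP) ((N/NP)\NP)\N (S/NP)\(N/NP)
CKY chart[0,7] = {N/(N\PP), NP/(NP\PP), PP, PP/(PP\PP), S/(S\PP)}; S ∉ chart

NO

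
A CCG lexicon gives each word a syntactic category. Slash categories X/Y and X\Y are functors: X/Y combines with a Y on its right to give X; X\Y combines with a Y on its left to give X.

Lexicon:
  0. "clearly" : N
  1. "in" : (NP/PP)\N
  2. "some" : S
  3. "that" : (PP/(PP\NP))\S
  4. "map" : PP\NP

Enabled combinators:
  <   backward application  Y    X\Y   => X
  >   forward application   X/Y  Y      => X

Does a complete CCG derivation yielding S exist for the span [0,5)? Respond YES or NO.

N (NP/PP)\N S (PP/(PP\NP))\S PP\NP
CKY chart[0,5] = {NP}; S ∉ chart

NO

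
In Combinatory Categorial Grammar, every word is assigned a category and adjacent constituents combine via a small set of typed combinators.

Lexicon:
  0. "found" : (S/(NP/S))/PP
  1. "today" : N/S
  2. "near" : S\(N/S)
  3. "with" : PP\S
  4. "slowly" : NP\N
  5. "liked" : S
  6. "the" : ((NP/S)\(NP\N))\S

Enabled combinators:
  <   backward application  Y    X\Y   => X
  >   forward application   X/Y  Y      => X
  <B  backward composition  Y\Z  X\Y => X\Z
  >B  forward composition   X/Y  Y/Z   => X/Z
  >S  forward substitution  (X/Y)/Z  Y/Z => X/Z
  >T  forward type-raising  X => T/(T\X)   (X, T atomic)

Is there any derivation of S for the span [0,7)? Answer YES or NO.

YES

[0,7] S   >
  [0,4] S/(NP/S)   >
    [0,1] "found" : (S/(NP/S))/PP
    [1,4] PP   <
      [1,3] S   <
        [1,2] "today" : N/S
        [2,3] "near" : S\(N/S)
      [3,4] "with" : PP\S
  [4,7] NP/S   <
    [4,5] "slowly" : NP\N
    [5,7] (NP/S)\(NP\N)   <
      [5,6] "liked" : S
      [6,7] "the" : ((NP/S)\(NP\N))\S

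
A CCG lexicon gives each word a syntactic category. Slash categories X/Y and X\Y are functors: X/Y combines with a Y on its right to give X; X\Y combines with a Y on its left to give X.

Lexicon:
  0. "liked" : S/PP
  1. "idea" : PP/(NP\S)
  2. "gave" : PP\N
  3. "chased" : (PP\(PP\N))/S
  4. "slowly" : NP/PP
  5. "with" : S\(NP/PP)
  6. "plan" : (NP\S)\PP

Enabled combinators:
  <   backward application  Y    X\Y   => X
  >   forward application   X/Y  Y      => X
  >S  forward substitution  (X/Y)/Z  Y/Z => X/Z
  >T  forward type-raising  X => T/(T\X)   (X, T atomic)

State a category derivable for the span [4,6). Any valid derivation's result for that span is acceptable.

S

[0,7] S   >
  [0,1] "liked" : S/PP
  [1,7] PP   >
    [1,2] "idea" : PP/(NP\S)
    [2,7] NP\S   <
      [2,6] PP   <
        [2,3] "gave" : PP\N
        [3,6] PP\(PP\N)   >
          [3,4] "chased" : (PP\(PP\N))/S
          [4,6] S   <
            [4,5] "slowly" : NP/PP
            [5,6] "with" : S\(NP/PP)
      [6,7] "plan" : (NP\S)\PP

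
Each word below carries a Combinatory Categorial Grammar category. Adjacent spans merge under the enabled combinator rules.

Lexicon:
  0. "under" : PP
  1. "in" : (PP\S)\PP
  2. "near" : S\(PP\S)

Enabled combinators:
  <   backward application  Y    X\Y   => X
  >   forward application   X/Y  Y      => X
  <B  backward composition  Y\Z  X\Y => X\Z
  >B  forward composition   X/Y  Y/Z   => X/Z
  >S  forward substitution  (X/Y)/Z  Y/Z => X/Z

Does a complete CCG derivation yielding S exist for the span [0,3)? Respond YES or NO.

[0,3] S   <
  [0,1] "under" : PP
  [1,3] S\PP   <B
    [1,2] "in" : (PP\S)\PP
    [2,3] "near" : S\(PP\S)

YES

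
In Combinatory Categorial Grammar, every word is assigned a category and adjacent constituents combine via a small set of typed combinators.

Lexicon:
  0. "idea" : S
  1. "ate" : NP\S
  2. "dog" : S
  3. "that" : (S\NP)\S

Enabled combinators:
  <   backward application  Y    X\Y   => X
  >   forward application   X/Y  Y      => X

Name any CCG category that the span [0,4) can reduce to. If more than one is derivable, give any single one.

S

[0,4] S   <
  [0,2] NP   <
    [0,1] "idea" : S
    [1,2] "ate" : NP\S
  [2,4] S\NP   <
    [2,3] "dog" : S
    [3,4] "that" : (S\NP)\S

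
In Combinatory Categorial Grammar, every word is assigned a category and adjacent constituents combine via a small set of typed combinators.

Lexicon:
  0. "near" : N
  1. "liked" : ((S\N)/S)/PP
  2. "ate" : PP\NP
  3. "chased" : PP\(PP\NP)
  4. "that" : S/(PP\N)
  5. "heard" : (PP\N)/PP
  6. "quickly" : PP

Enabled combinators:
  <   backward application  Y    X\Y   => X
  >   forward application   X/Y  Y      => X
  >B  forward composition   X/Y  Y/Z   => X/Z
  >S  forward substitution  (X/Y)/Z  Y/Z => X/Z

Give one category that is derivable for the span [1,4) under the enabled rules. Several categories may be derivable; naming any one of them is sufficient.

(S\N)/S

[0,7] S   <
  [0,1] "near" : N
  [1,7] S\N   >
    [1,4] (S\N)/S   >
      [1,2] "liked" : ((S\N)/S)/PP
      [2,4] PP   <
        [2,3] "ate" : PP\NP
        [3,4] "chased" : PP\(PP\NP)
    [4,7] S   >
      [4,5] "that" : S/(PP\N)
      [5,7] PP\N   >
        [5,6] "heard" : (PP\N)/PP
        [6,7] "quickly" : PP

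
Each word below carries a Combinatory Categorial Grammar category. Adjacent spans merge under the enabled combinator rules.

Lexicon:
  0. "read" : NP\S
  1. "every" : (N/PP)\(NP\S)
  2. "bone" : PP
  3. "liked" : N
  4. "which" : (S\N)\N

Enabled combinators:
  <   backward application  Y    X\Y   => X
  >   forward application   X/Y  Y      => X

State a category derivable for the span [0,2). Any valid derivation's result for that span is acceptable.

[0,5] S   <
  [0,3] N   >
    [0,2] N/PP   <
      [0,1] "read" : NP\S
      [1,2] "every" : (N/PP)\(NP\S)
    [2,3] "bone" : PP
  [3,5] S\N   <
    [3,4] "liked" : N
    [4,5] "which" : (S\N)\N

N/PP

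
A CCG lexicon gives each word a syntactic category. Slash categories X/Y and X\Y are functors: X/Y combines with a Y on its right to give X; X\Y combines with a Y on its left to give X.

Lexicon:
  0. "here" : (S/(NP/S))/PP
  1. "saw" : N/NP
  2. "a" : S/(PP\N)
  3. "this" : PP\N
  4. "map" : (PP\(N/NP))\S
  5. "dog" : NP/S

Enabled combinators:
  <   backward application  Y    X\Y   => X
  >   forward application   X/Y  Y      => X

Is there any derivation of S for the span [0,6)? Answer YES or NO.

[0,6] S   >
  [0,5] S/(NP/S)   >
    [0,1] "here" : (S/(NP/S))/PP
    [1,5] PP   <
      [1,2] "saw" : N/NP
      [2,5] PP\(N/NP)   <
        [2,4] S   >
          [2,3] "a" : S/(PP\N)
          [3,4] "this" : PP\N
        [4,5] "map" : (PP\(N/NP))\S
  [5,6] "dog" : NP/S

YES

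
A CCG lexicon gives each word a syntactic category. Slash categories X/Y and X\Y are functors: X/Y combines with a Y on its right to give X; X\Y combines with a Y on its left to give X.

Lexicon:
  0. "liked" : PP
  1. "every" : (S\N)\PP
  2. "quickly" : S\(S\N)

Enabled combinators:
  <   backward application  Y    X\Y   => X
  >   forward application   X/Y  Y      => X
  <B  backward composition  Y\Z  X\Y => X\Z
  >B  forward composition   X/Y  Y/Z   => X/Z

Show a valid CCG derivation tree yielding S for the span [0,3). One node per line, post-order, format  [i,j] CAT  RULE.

[0,3] S   <
  [0,2] S\N   <
    [0,1] "liked" : PP
    [1,2] "every" : (S\N)\PP
  [2,3] "quickly" : S\(S\N)

[0,1] PP  lex  "liked"
[1,2] (S\N)\PP  lex  "every"
[0,2] S\N  <  k=1
[2,3] S\(S\N)  lex  "quickly"
[0,3] S  <  k=2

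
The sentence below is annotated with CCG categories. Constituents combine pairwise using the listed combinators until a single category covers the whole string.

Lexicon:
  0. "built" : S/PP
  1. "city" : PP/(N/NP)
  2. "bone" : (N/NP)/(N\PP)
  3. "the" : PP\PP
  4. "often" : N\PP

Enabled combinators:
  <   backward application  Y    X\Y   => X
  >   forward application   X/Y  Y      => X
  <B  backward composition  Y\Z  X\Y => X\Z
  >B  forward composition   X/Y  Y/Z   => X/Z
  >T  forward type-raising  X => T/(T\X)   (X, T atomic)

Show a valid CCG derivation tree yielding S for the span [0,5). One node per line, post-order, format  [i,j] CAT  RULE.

[0,5] S   >
  [0,1] "built" : S/PP
  [1,5] PP   >
    [1,2] "city" : PP/(N/NP)
    [2,5] N/NP   >
      [2,3] "bone" : (N/NP)/(N\PP)
      [3,5] N\PP   <B
        [3,4] "the" : PP\PP
        [4,5] "often" : N\PP

[0,1] S/PP  lex  "built"
[1,2] PP/(N/NP)  lex  "city"
[2,3] (N/NP)/(N\PP)  lex  "bone"
[3,4] PP\PP  lex  "the"
[4,5] N\PP  lex  "often"
[3,5] N\PP  <B  k=4
[2,5] N/NP  >  k=3
[1,5] PP  >  k=2
[0,5] S  >  k=1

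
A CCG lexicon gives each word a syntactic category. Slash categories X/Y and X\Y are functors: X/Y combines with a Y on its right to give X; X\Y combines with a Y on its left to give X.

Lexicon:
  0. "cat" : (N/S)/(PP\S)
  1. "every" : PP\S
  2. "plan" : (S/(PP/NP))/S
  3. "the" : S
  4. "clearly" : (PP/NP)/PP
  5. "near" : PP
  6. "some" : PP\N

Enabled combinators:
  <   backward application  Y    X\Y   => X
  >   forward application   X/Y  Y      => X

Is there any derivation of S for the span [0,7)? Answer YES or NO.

NO

(N/S)/(PP\S) PP\S (S/(PP/NP))/S S (PP/NP)/PP PP PP\N
CKY chart[0,7] = {PP}; S ∉ chart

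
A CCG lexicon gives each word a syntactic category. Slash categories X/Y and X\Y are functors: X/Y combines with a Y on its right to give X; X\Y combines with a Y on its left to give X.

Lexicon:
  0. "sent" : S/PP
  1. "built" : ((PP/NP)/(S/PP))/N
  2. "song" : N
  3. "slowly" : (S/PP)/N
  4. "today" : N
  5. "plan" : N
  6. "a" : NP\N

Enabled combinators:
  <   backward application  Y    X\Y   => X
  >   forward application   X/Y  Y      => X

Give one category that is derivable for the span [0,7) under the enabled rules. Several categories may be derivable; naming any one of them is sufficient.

S

[0,7] S   >
  [0,1] "sent" : S/PP
  [1,7] PP   >
    [1,5] PP/NP   >
      [1,3] (PP/NP)/(S/PP)   >
        [1,2] "built" : ((PP/NP)/(S/PP))/N
        [2,3] "song" : N
      [3,5] S/PP   >
        [3,4] "slowly" : (S/PP)/N
        [4,5] "today" : N
    [5,7] NP   <
      [5,6] "plan" : N
      [6,7] "a" : NP\N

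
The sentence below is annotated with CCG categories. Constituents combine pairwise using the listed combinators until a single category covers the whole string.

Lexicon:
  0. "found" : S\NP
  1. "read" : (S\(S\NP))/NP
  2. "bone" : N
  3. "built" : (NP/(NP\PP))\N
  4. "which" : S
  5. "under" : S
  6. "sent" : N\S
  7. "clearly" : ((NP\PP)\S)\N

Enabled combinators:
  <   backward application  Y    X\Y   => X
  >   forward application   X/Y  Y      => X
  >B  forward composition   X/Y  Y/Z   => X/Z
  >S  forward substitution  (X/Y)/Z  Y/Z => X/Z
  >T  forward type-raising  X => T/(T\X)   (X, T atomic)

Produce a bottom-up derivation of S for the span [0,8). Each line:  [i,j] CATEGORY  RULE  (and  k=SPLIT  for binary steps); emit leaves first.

[0,8] S   <
  [0,1] "found" : S\NP
  [1,8] S\(S\NP)   >
    [1,2] "read" : (S\(S\NP))/NP
    [2,8] NP   >
      [2,4] NP/(NP\PP)   <
        [2,3] "bone" : N
        [3,4] "built" : (NP/(NP\PP))\N
      [4,8] NP\PP   <
        [4,5] "which" : S
        [5,8] (NP\PP)\S   <
          [5,7] N   <
            [5,6] "under" : S
            [6,7] "sent" : N\S
          [7,8] "clearly" : ((NP\PP)\S)\N

[0,1] S\NP  lex  "found"
[1,2] (S\(S\NP))/NP  lex  "read"
[2,3] N  lex  "bone"
[3,4] (NP/(NP\PP))\N  lex  "built"
[2,4] NP/(NP\PP)  <  k=3
[4,5] S  lex  "which"
[5,6] S  lex  "under"
[6,7] N\S  lex  "sent"
[5,7] N  <  k=6
[7,8] ((NP\PP)\S)\N  lex  "clearly"
[5,8] (NP\PP)\S  <  k=7
[4,8] NP\PP  <  k=5
[2,8] NP  >  k=4
[1,8] S\(S\NP)  >  k=2
[0,8] S  <  k=1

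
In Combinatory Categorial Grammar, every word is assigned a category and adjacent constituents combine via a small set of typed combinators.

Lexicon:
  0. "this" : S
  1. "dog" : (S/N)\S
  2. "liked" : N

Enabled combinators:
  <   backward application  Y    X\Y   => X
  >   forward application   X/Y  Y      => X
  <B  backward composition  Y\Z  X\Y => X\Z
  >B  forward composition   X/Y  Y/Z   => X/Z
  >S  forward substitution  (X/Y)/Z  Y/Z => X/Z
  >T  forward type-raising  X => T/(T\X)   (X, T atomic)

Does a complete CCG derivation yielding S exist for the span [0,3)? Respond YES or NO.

[0,3] S   >
  [0,2] S/N   <
    [0,1] "this" : S
    [1,2] "dog" : (S/N)\S
  [2,3] "liked" : N

YES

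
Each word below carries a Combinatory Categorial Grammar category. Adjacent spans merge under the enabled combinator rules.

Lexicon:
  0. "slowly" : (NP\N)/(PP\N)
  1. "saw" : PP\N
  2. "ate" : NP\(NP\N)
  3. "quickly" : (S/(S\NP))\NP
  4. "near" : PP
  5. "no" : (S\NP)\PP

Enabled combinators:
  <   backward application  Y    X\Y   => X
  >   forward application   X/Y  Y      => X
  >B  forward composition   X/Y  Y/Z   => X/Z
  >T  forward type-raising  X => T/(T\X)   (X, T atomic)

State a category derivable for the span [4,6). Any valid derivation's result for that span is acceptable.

S\NP

[0,6] S   >
  [0,4] S/(S\NP)   <
    [0,3] NP   <
      [0,2] NP\N   >
        [0,1] "slowly" : (NP\N)/(PP\N)
        [1,2] "saw" : PP\N
      [2,3] "ate" : NP\(NP\N)
    [3,4] "quickly" : (S/(S\NP))\NP
  [4,6] S\NP   <
    [4,5] "near" : PP
    [5,6] "no" : (S\NP)\PP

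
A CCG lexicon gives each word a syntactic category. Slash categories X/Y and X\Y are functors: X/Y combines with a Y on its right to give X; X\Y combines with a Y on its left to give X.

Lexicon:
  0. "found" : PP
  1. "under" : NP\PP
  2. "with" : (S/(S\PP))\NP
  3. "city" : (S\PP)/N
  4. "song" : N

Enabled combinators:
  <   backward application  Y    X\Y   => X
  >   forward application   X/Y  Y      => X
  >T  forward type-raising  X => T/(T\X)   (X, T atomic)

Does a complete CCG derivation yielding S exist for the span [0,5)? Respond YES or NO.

[0,5] S   >
  [0,3] S/(S\PP)   <
    [0,2] NP   <
      [0,1] "found" : PP
      [1,2] "under" : NP\PP
    [2,3] "with" : (S/(S\PP))\NP
  [3,5] S\PP   >
    [3,4] "city" : (S\PP)/N
    [4,5] "song" : N

YES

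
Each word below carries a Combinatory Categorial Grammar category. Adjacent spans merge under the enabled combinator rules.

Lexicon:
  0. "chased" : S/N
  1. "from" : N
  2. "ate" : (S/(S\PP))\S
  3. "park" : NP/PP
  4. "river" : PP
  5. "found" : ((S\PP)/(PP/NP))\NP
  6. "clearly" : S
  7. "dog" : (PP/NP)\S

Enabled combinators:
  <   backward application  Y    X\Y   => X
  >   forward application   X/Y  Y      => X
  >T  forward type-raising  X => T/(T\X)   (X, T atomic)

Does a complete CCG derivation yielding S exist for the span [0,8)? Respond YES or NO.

YES

[0,8] S   >
  [0,3] S/(S\PP)   <
    [0,2] S   >
      [0,1] "chased" : S/N
      [1,2] "from" : N
    [2,3] "ate" : (S/(S\PP))\S
  [3,8] S\PP   >
    [3,6] (S\PP)/(PP/NP)   <
      [3,5] NP   >
        [3,4] "park" : NP/PP
        [4,5] "river" : PP
      [5,6] "found" : ((S\PP)/(PP/NP))\NP
    [6,8] PP/NP   <
      [6,7] "clearly" : S
      [7,8] "dog" : (PP/NP)\S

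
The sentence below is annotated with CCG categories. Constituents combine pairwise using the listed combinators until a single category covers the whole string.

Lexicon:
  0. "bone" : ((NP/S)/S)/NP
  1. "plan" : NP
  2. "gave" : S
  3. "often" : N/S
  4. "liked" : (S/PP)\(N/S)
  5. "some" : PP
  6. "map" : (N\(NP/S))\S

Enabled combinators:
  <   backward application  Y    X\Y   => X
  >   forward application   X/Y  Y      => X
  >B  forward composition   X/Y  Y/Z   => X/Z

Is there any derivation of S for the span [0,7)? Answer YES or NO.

NO

((NP/S)/S)/NP NP S N/S (S/PP)\(N/S) PP (N\(NP/S))\S
CKY chart[0,7] = {N}; S ∉ chart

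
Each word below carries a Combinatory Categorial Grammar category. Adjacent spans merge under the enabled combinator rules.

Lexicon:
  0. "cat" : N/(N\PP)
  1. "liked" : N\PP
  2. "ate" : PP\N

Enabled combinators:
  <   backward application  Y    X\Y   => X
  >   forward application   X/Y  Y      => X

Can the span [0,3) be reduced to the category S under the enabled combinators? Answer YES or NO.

N/(N\PP) N\PP PP\N
CKY chart[0,3] = {PP}; S ∉ chart

NO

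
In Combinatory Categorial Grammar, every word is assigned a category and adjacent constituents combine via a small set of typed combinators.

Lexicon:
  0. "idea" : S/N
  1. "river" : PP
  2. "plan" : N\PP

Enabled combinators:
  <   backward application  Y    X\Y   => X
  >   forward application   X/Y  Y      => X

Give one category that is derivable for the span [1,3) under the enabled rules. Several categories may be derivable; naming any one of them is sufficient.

[0,3] S   >
  [0,1] "idea" : S/N
  [1,3] N   <
    [1,2] "river" : PP
    [2,3] "plan" : N\PP

N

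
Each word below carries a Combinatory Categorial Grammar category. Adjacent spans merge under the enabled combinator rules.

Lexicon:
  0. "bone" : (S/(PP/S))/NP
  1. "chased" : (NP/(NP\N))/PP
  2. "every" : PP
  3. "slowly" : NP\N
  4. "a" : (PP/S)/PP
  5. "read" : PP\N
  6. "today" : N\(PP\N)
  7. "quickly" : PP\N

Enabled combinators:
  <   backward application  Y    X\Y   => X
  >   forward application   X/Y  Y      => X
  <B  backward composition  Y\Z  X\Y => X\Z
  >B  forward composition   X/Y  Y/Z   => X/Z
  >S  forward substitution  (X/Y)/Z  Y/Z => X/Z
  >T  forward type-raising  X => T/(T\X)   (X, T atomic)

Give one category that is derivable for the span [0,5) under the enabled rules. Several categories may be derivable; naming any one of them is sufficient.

S/PP

[0,8] S   >
  [0,5] S/PP   >B
    [0,4] S/(PP/S)   >
      [0,1] "bone" : (S/(PP/S))/NP
      [1,4] NP   >
        [1,3] NP/(NP\N)   >
          [1,2] "chased" : (NP/(NP\N))/PP
          [2,3] "every" : PP
        [3,4] "slowly" : NP\N
    [4,5] "a" : (PP/S)/PP
  [5,8] PP   <
    [5,7] N   <
      [5,6] "read" : PP\N
      [6,7] "today" : N\(PP\N)
    [7,8] "quickly" : PP\N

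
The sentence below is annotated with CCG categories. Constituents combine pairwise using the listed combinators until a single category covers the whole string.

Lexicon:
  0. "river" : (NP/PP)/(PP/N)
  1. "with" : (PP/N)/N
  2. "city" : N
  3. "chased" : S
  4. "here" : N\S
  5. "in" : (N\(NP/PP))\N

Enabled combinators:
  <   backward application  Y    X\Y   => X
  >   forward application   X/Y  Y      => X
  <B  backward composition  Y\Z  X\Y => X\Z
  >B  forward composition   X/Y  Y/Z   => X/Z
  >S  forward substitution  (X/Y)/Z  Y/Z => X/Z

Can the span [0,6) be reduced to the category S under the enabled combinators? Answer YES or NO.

NO

(NP/PP)/(PP/N) (PP/N)/N N S N\S (N\(NP/PP))\N
CKY chart[0,6] = {N}; S ∉ chart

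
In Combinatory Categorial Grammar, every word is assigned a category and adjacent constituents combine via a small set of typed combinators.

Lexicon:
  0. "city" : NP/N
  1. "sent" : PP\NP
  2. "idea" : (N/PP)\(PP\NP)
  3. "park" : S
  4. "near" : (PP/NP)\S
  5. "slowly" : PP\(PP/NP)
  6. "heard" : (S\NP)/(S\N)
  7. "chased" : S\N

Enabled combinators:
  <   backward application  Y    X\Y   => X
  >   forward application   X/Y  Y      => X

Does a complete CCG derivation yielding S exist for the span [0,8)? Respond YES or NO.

YES

[0,8] S   <
  [0,6] NP   >
    [0,1] "city" : NP/N
    [1,6] N   >
      [1,3] N/PP   <
        [1,2] "sent" : PP\NP
        [2,3] "idea" : (N/PP)\(PP\NP)
      [3,6] PP   <
        [3,5] PP/NP   <
          [3,4] "park" : S
          [4,5] "near" : (PP/NP)\S
        [5,6] "slowly" : PP\(PP/NP)
  [6,8] S\NP   >
    [6,7] "heard" : (S\NP)/(S\N)
    [7,8] "chased" : S\N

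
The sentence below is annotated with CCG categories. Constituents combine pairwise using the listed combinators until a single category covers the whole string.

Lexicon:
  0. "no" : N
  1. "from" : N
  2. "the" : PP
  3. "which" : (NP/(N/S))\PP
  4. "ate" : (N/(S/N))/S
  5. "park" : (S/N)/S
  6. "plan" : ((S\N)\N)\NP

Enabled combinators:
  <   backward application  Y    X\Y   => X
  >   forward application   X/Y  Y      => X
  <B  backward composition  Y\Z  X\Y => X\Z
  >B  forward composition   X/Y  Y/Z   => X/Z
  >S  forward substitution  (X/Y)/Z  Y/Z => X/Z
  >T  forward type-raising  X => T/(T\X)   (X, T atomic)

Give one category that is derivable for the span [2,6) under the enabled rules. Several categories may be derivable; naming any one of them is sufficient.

NP

[0,7] S   <
  [0,1] "no" : N
  [1,7] S\N   <
    [1,2] "from" : N
    [2,7] (S\N)\N   <
      [2,6] NP   >
        [2,4] NP/(N/S)   <
          [2,3] "the" : PP
          [3,4] "which" : (NP/(N/S))\PP
        [4,6] N/S   >S
          [4,5] "ate" : (N/(S/N))/S
          [5,6] "park" : (S/N)/S
      [6,7] "plan" : ((S\N)\N)\NP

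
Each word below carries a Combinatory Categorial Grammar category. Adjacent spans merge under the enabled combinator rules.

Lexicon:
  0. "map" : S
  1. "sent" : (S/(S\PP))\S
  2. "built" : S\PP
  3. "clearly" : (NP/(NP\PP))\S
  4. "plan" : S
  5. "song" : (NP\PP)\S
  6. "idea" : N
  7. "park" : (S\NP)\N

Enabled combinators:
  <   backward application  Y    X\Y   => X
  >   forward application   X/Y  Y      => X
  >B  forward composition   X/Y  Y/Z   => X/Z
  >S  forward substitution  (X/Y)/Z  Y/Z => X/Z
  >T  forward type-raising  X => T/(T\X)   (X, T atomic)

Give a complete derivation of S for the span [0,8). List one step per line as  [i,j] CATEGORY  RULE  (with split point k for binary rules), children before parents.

[0,1] S  lex  "map"
[1,2] (S/(S\PP))\S  lex  "sent"
[0,2] S/(S\PP)  <  k=1
[2,3] S\PP  lex  "built"
[0,3] S  >  k=2
[3,4] (NP/(NP\PP))\S  lex  "clearly"
[0,4] NP/(NP\PP)  <  k=3
[4,5] S  lex  "plan"
[5,6] (NP\PP)\S  lex  "song"
[4,6] NP\PP  <  k=5
[0,6] NP  >  k=4
[6,7] N  lex  "idea"
[7,8] (S\NP)\N  lex  "park"
[6,8] S\NP  <  k=7
[0,8] S  <  k=6

[0,8] S   <
  [0,6] NP   >
    [0,4] NP/(NP\PP)   <
      [0,3] S   >
        [0,2] S/(S\PP)   <
          [0,1] "map" : S
          [1,2] "sent" : (S/(S\PP))\S
        [2,3] "built" : S\PP
      [3,4] "clearly" : (NP/(NP\PP))\S
    [4,6] NP\PP   <
      [4,5] "plan" : S
      [5,6] "song" : (NP\PP)\S
  [6,8] S\NP   <
    [6,7] "idea" : N
    [7,8] "park" : (S\NP)\N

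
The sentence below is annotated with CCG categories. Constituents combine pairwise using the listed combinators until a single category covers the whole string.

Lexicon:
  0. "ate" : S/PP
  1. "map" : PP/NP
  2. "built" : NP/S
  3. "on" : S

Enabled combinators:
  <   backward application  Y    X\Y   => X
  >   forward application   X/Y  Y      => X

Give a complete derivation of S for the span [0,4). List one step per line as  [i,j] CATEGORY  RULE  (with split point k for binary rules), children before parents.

[0,4] S   >
  [0,1] "ate" : S/PP
  [1,4] PP   >
    [1,2] "map" : PP/NP
    [2,4] NP   >
      [2,3] "built" : NP/S
      [3,4] "on" : S

[0,1] S/PP  lex  "ate"
[1,2] PP/NP  lex  "map"
[2,3] NP/S  lex  "built"
[3,4] S  lex  "on"
[2,4] NP  >  k=3
[1,4] PP  >  k=2
[0,4] S  >  k=1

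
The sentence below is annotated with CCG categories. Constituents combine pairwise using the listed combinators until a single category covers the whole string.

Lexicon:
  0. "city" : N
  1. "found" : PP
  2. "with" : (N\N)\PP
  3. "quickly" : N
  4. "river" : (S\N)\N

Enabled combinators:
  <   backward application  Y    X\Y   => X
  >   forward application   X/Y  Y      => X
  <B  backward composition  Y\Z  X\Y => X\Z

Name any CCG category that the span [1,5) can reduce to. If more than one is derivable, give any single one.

[0,5] S   <
  [0,1] "city" : N
  [1,5] S\N   <B
    [1,3] N\N   <
      [1,2] "found" : PP
      [2,3] "with" : (N\N)\PP
    [3,5] S\N   <
      [3,4] "quickly" : N
      [4,5] "river" : (S\N)\N

S\N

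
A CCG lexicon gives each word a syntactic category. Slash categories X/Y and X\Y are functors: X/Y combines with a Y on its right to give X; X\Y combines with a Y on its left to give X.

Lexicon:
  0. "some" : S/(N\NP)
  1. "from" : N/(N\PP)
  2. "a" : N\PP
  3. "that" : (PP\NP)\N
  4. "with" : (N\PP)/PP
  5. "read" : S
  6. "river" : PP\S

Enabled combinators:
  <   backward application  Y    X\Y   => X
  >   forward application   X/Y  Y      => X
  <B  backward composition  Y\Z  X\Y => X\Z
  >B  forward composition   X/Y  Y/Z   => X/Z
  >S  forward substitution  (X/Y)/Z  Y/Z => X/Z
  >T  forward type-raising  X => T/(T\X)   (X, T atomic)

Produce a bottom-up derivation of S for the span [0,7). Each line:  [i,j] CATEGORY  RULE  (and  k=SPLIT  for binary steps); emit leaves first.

[0,7] S   >
  [0,1] "some" : S/(N\NP)
  [1,7] N\NP   <B
    [1,4] PP\NP   <
      [1,3] N   >
        [1,2] "from" : N/(N\PP)
        [2,3] "a" : N\PP
      [3,4] "that" : (PP\NP)\N
    [4,7] N\PP   >
      [4,5] "with" : (N\PP)/PP
      [5,7] PP   <
        [5,6] "read" : S
        [6,7] "river" : PP\S

[0,1] S/(N\NP)  lex  "some"
[1,2] N/(N\PP)  lex  "from"
[2,3] N\PP  lex  "a"
[1,3] N  >  k=2
[3,4] (PP\NP)\N  lex  "that"
[1,4] PP\NP  <  k=3
[4,5] (N\PP)/PP  lex  "with"
[5,6] S  lex  "read"
[6,7] PP\S  lex  "river"
[5,7] PP  <  k=6
[4,7] N\PP  >  k=5
[1,7] N\NP  <B  k=4
[0,7] S  >  k=1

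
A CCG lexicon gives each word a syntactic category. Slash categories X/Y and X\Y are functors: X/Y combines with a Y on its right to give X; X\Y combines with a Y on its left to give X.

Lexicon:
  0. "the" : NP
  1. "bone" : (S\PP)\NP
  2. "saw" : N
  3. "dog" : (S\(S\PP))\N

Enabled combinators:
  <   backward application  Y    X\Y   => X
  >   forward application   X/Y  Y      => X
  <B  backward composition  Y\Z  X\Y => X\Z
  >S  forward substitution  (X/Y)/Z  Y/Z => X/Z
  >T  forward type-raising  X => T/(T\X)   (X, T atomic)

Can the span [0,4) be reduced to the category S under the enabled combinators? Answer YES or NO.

YES

[0,4] S   <
  [0,2] S\PP   <
    [0,1] "the" : NP
    [1,2] "bone" : (S\PP)\NP
  [2,4] S\(S\PP)   <
    [2,3] "saw" : N
    [3,4] "dog" : (S\(S\PP))\N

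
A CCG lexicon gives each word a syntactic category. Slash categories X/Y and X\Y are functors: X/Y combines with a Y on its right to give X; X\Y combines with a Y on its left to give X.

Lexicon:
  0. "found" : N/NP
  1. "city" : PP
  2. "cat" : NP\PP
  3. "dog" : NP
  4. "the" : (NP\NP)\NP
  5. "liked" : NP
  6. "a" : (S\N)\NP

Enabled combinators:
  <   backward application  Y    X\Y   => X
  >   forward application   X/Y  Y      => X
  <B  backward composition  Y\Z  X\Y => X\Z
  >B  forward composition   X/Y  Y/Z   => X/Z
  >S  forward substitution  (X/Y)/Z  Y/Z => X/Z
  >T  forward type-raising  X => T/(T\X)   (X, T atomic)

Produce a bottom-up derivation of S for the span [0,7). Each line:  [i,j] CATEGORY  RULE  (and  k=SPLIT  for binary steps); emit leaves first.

[0,7] S   <
  [0,5] N   >
    [0,1] "found" : N/NP
    [1,5] NP   <
      [1,2] "city" : PP
      [2,5] NP\PP   <B
        [2,3] "cat" : NP\PP
        [3,5] NP\NP   <
          [3,4] "dog" : NP
          [4,5] "the" : (NP\NP)\NP
  [5,7] S\N   <
    [5,6] "liked" : NP
    [6,7] "a" : (S\N)\NP

[0,1] N/NP  lex  "found"
[1,2] PP  lex  "city"
[2,3] NP\PP  lex  "cat"
[3,4] NP  lex  "dog"
[4,5] (NP\NP)\NP  lex  "the"
[3,5] NP\NP  <  k=4
[2,5] NP\PP  <B  k=3
[1,5] NP  <  k=2
[0,5] N  >  k=1
[5,6] NP  lex  "liked"
[6,7] (S\N)\NP  lex  "a"
[5,7] S\N  <  k=6
[0,7] S  <  k=5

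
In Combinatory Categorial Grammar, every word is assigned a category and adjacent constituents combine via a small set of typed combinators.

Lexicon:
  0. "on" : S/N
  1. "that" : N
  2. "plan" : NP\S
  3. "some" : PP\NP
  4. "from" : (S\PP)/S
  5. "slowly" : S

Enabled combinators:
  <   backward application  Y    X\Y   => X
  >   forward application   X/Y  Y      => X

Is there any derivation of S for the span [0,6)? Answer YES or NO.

YES

[0,6] S   <
  [0,4] PP   <
    [0,3] NP   <
      [0,2] S   >
        [0,1] "on" : S/N
        [1,2] "that" : N
      [2,3] "plan" : NP\S
    [3,4] "some" : PP\NP
  [4,6] S\PP   >
    [4,5] "from" : (S\PP)/S
    [5,6] "slowly" : S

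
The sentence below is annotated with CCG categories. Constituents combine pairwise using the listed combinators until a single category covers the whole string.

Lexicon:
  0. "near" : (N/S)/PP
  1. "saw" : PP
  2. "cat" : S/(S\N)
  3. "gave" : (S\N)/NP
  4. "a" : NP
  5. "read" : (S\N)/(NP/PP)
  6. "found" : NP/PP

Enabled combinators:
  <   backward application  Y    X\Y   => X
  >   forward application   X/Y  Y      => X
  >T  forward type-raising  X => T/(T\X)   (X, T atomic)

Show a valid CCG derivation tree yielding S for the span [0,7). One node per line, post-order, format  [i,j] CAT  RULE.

[0,7] S   <
  [0,5] N   >
    [0,2] N/S   >
      [0,1] "near" : (N/S)/PP
      [1,2] "saw" : PP
    [2,5] S   >
      [2,3] "cat" : S/(S\N)
      [3,5] S\N   >
        [3,4] "gave" : (S\N)/NP
        [4,5] "a" : NP
  [5,7] S\N   >
    [5,6] "read" : (S\N)/(NP/PP)
    [6,7] "found" : NP/PP

[0,1] (N/S)/PP  lex  "near"
[1,2] PP  lex  "saw"
[0,2] N/S  >  k=1
[2,3] S/(S\N)  lex  "cat"
[3,4] (S\N)/NP  lex  "gave"
[4,5] NP  lex  "a"
[3,5] S\N  >  k=4
[2,5] S  >  k=3
[0,5] N  >  k=2
[5,6] (S\N)/(NP/PP)  lex  "read"
[6,7] NP/PP  lex  "found"
[5,7] S\N  >  k=6
[0,7] S  <  k=5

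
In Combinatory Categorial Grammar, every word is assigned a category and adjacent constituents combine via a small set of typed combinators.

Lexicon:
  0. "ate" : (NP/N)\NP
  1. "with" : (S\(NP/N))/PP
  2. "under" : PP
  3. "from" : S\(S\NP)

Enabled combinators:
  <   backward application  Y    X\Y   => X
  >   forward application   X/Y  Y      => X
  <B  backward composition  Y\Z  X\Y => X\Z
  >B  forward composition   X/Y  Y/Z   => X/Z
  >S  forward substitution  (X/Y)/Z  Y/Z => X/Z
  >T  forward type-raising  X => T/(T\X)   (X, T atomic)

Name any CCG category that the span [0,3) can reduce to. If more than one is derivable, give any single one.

[0,4] S   <
  [0,3] S\NP   <B
    [0,1] "ate" : (NP/N)\NP
    [1,3] S\(NP/N)   >
      [1,2] "with" : (S\(NP/N))/PP
      [2,3] "under" : PP
  [3,4] "from" : S\(S\NP)

S\NP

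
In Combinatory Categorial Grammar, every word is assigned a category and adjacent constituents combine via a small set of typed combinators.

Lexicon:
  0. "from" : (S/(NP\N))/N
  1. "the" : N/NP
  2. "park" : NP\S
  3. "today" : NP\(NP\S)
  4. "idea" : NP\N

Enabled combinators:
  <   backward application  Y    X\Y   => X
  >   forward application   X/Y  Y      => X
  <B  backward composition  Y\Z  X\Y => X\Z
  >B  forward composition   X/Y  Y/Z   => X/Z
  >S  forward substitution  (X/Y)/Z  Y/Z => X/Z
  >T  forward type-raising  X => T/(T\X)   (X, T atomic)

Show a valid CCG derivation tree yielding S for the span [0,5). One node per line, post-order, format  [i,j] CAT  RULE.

[0,5] S   >
  [0,4] S/(NP\N)   >
    [0,1] "from" : (S/(NP\N))/N
    [1,4] N   >
      [1,2] "the" : N/NP
      [2,4] NP   <
        [2,3] "park" : NP\S
        [3,4] "today" : NP\(NP\S)
  [4,5] "idea" : NP\N

[0,1] (S/(NP\N))/N  lex  "from"
[1,2] N/NP  lex  "the"
[2,3] NP\S  lex  "park"
[3,4] NP\(NP\S)  lex  "today"
[2,4] NP  <  k=3
[1,4] N  >  k=2
[0,4] S/(NP\N)  >  k=1
[4,5] NP\N  lex  "idea"
[0,5] S  >  k=4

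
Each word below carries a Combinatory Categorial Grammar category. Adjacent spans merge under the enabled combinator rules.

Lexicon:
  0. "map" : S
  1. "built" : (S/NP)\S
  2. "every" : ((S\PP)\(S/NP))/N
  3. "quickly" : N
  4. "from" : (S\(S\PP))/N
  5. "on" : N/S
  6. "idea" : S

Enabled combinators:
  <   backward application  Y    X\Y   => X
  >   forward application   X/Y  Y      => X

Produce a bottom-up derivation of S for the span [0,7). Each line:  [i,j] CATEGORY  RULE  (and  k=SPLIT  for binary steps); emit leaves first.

[0,7] S   <
  [0,4] S\PP   <
    [0,2] S/NP   <
      [0,1] "map" : S
      [1,2] "built" : (S/NP)\S
    [2,4] (S\PP)\(S/NP)   >
      [2,3] "every" : ((S\PP)\(S/NP))/N
      [3,4] "quickly" : N
  [4,7] S\(S\PP)   >
    [4,5] "from" : (S\(S\PP))/N
    [5,7] N   >
      [5,6] "on" : N/S
      [6,7] "idea" : S

[0,1] S  lex  "map"
[1,2] (S/NP)\S  lex  "built"
[0,2] S/NP  <  k=1
[2,3] ((S\PP)\(S/NP))/N  lex  "every"
[3,4] N  lex  "quickly"
[2,4] (S\PP)\(S/NP)  >  k=3
[0,4] S\PP  <  k=2
[4,5] (S\(S\PP))/N  lex  "from"
[5,6] N/S  lex  "on"
[6,7] S  lex  "idea"
[5,7] N  >  k=6
[4,7] S\(S\PP)  >  k=5
[0,7] S  <  k=4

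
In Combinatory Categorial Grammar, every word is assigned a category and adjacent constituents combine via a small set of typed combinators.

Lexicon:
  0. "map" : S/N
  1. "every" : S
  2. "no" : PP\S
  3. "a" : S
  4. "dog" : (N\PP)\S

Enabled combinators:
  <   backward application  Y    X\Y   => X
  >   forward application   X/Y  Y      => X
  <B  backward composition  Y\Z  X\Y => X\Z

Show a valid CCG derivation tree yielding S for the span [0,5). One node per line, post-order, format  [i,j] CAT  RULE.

[0,5] S   >
  [0,1] "map" : S/N
  [1,5] N   <
    [1,3] PP   <
      [1,2] "every" : S
      [2,3] "no" : PP\S
    [3,5] N\PP   <
      [3,4] "a" : S
      [4,5] "dog" : (N\PP)\S

[0,1] S/N  lex  "map"
[1,2] S  lex  "every"
[2,3] PP\S  lex  "no"
[1,3] PP  <  k=2
[3,4] S  lex  "a"
[4,5] (N\PP)\S  lex  "dog"
[3,5] N\PP  <  k=4
[1,5] N  <  k=3
[0,5] S  >  k=1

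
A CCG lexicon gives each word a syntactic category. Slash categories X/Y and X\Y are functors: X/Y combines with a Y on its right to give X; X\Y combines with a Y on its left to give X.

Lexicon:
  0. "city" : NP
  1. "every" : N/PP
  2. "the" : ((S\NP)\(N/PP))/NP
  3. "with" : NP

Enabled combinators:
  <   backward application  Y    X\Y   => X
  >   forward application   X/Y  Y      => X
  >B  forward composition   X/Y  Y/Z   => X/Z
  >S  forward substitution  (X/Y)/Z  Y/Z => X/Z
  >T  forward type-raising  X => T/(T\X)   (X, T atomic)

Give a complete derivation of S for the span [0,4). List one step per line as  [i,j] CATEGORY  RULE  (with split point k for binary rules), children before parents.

[0,4] S   >
  [0,1] S/(S\NP)   >T
    [0,1] "city" : NP
  [1,4] S\NP   <
    [1,2] "every" : N/PP
    [2,4] (S\NP)\(N/PP)   >
      [2,3] "the" : ((S\NP)\(N/PP))/NP
      [3,4] "with" : NP

[0,1] NP  lex  "city"
[0,1] S/(S\NP)  >T
[1,2] N/PP  lex  "every"
[2,3] ((S\NP)\(N/PP))/NP  lex  "the"
[3,4] NP  lex  "with"
[2,4] (S\NP)\(N/PP)  >  k=3
[1,4] S\NP  <  k=2
[0,4] S  >  k=1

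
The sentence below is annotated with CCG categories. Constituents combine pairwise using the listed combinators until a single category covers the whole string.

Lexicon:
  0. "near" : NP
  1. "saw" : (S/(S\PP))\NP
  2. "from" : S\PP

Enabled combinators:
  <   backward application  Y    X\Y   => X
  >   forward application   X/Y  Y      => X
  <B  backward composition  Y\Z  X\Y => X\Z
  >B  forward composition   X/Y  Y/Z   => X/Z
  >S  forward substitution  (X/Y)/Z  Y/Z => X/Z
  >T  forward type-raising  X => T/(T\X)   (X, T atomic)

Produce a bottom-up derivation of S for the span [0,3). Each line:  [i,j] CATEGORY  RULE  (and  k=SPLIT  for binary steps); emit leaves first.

[0,3] S   >
  [0,2] S/(S\PP)   <
    [0,1] "near" : NP
    [1,2] "saw" : (S/(S\PP))\NP
  [2,3] "from" : S\PP

[0,1] NP  lex  "near"
[1,2] (S/(S\PP))\NP  lex  "saw"
[0,2] S/(S\PP)  <  k=1
[2,3] S\PP  lex  "from"
[0,3] S  >  k=2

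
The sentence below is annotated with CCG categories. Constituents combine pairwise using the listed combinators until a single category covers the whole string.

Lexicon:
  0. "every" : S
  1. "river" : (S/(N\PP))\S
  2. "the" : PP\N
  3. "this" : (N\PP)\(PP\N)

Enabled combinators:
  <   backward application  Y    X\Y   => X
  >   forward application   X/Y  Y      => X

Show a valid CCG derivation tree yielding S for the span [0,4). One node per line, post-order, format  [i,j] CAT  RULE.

[0,4] S   >
  [0,2] S/(N\PP)   <
    [0,1] "every" : S
    [1,2] "river" : (S/(N\PP))\S
  [2,4] N\PP   <
    [2,3] "the" : PP\N
    [3,4] "this" : (N\PP)\(PP\N)

[0,1] S  lex  "every"
[1,2] (S/(N\PP))\S  lex  "river"
[0,2] S/(N\PP)  <  k=1
[2,3] PP\N  lex  "the"
[3,4] (N\PP)\(PP\N)  lex  "this"
[2,4] N\PP  <  k=3
[0,4] S  >  k=2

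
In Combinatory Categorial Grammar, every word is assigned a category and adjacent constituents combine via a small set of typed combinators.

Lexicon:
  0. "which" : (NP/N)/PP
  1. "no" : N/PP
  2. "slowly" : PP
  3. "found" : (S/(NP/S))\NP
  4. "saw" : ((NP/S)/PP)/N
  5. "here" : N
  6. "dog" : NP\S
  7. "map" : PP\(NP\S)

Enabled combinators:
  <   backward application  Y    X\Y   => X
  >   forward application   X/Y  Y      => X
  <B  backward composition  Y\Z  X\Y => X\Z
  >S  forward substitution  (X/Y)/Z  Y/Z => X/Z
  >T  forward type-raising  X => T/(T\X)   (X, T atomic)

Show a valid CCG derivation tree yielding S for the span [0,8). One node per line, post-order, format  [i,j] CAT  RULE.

[0,8] S   >
  [0,4] S/(NP/S)   <
    [0,3] NP   >
      [0,2] NP/PP   >S
        [0,1] "which" : (NP/N)/PP
        [1,2] "no" : N/PP
      [2,3] "slowly" : PP
    [3,4] "found" : (S/(NP/S))\NP
  [4,8] NP/S   >
    [4,6] (NP/S)/PP   >
      [4,5] "saw" : ((NP/S)/PP)/N
      [5,6] "here" : N
    [6,8] PP   <
      [6,7] "dog" : NP\S
      [7,8] "map" : PP\(NP\S)

[0,1] (NP/N)/PP  lex  "which"
[1,2] N/PP  lex  "no"
[0,2] NP/PP  >S  k=1
[2,3] PP  lex  "slowly"
[0,3] NP  >  k=2
[3,4] (S/(NP/S))\NP  lex  "found"
[0,4] S/(NP/S)  <  k=3
[4,5] ((NP/S)/PP)/N  lex  "saw"
[5,6] N  lex  "here"
[4,6] (NP/S)/PP  >  k=5
[6,7] NP\S  lex  "dog"
[7,8] PP\(NP\S)  lex  "map"
[6,8] PP  <  k=7
[4,8] NP/S  >  k=6
[0,8] S  >  k=4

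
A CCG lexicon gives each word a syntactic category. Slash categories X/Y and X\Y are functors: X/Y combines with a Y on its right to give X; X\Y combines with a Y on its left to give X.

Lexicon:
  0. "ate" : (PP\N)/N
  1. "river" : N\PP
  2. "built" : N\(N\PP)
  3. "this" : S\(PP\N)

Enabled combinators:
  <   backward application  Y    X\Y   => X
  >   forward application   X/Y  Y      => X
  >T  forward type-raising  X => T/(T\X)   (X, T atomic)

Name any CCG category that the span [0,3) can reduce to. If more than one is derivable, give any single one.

PP\N

[0,4] S   <
  [0,3] PP\N   >
    [0,1] "ate" : (PP\N)/N
    [1,3] N   <
      [1,2] "river" : N\PP
      [2,3] "built" : N\(N\PP)
  [3,4] "this" : S\(PP\N)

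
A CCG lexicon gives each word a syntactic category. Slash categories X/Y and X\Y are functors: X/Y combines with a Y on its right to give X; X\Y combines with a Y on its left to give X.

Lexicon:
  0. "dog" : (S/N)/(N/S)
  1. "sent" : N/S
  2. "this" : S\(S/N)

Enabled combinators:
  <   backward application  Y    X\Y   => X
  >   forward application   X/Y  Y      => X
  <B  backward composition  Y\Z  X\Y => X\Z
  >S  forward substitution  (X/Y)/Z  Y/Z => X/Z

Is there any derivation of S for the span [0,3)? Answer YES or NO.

[0,3] S   <
  [0,2] S/N   >
    [0,1] "dog" : (S/N)/(N/S)
    [1,2] "sent" : N/S
  [2,3] "this" : S\(S/N)

YES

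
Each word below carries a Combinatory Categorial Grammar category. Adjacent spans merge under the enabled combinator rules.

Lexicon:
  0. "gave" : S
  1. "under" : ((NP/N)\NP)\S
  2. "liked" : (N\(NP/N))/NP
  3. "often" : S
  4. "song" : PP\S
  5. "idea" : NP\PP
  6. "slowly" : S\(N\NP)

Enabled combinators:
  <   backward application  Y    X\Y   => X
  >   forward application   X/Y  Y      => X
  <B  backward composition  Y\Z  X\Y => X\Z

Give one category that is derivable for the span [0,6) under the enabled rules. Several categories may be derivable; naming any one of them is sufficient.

N\NP

[0,7] S   <
  [0,6] N\NP   <B
    [0,2] (NP/N)\NP   <
      [0,1] "gave" : S
      [1,2] "under" : ((NP/N)\NP)\S
    [2,6] N\(NP/N)   >
      [2,3] "liked" : (N\(NP/N))/NP
      [3,6] NP   <
        [3,5] PP   <
          [3,4] "often" : S
          [4,5] "song" : PP\S
        [5,6] "idea" : NP\PP
  [6,7] "slowly" : S\(N\NP)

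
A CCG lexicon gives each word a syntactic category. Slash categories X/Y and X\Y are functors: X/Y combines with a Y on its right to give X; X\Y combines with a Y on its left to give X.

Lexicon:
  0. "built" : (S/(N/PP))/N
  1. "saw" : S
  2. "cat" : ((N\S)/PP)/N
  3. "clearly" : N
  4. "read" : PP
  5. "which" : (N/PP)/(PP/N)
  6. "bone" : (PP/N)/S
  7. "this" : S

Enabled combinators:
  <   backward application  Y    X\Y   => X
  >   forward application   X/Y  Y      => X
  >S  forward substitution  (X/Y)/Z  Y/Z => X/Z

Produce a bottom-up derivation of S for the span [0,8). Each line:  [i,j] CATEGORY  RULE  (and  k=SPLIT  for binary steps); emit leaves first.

[0,1] (S/(N/PP))/N  lex  "built"
[1,2] S  lex  "saw"
[2,3] ((N\S)/PP)/N  lex  "cat"
[3,4] N  lex  "clearly"
[2,4] (N\S)/PP  >  k=3
[4,5] PP  lex  "read"
[2,5] N\S  >  k=4
[1,5] N  <  k=2
[0,5] S/(N/PP)  >  k=1
[5,6] (N/PP)/(PP/N)  lex  "which"
[6,7] (PP/N)/S  lex  "bone"
[7,8] S  lex  "this"
[6,8] PP/N  >  k=7
[5,8] N/PP  >  k=6
[0,8] S  >  k=5

[0,8] S   >
  [0,5] S/(N/PP)   >
    [0,1] "built" : (S/(N/PP))/N
    [1,5] N   <
      [1,2] "saw" : S
      [2,5] N\S   >
        [2,4] (N\S)/PP   >
          [2,3] "cat" : ((N\S)/PP)/N
          [3,4] "clearly" : N
        [4,5] "read" : PP
  [5,8] N/PP   >
    [5,6] "which" : (N/PP)/(PP/N)
    [6,8] PP/N   >
      [6,7] "bone" : (PP/N)/S
      [7,8] "this" : S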